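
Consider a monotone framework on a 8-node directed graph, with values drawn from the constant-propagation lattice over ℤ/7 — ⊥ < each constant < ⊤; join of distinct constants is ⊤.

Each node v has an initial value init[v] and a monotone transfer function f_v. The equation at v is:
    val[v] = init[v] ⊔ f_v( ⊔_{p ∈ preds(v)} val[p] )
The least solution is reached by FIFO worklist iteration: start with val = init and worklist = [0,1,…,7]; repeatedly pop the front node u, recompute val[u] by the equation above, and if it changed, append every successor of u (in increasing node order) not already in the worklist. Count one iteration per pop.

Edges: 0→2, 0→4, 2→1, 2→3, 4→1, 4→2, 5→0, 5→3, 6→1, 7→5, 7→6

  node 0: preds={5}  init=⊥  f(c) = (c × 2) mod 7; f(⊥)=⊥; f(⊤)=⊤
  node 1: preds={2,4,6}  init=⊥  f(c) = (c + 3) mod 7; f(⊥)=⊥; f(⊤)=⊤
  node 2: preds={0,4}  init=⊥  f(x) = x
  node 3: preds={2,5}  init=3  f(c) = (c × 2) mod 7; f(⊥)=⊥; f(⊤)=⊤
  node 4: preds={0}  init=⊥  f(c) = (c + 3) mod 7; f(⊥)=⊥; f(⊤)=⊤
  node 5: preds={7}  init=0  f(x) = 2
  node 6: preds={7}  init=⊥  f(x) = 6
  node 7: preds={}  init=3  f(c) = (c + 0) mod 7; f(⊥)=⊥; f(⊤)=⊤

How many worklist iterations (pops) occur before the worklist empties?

17

Iteration log — 17 steps:
  step 1. node 0  ⊔preds=0  new=0  old=⊥  +wl: 
  step 2. node 1  ⊔preds=⊥  new=⊥  stable
  step 3. node 2  ⊔preds=0  new=0  old=⊥  +wl: 1
  step 4. node 3  ⊔preds=0  new=⊤  old=3  +wl: 
  step 5. node 4  ⊔preds=0  new=3  old=⊥  +wl: 2
  step 6. node 5  ⊔preds=3  new=⊤  old=0  +wl: 0,3
  step 7. node 6  ⊔preds=3  new=6  old=⊥  +wl: 
  step 8. node 7  ⊔preds=⊥  new=3  stable
  step 9. node 1  ⊔preds=⊤  new=⊤  old=⊥  +wl: 
  step 10. node 2  ⊔preds=⊤  new=⊤  old=0  +wl: 1
  step 11. node 0  ⊔preds=⊤  new=⊤  old=0  +wl: 2,4
  step 12. node 3  ⊔preds=⊤  new=⊤  stable
  step 13. node 1  ⊔preds=⊤  new=⊤  stable
  step 14. node 2  ⊔preds=⊤  new=⊤  stable
  step 15. node 4  ⊔preds=⊤  new=⊤  old=3  +wl: 1,2
  step 16. node 1  ⊔preds=⊤  new=⊤  stable
  step 17. node 2  ⊔preds=⊤  new=⊤  stable

Least fixpoint reached:
  node 0: ⊤
  node 1: ⊤
  node 2: ⊤
  node 3: ⊤
  node 4: ⊤
  node 5: ⊤
  node 6: 6
  node 7: 3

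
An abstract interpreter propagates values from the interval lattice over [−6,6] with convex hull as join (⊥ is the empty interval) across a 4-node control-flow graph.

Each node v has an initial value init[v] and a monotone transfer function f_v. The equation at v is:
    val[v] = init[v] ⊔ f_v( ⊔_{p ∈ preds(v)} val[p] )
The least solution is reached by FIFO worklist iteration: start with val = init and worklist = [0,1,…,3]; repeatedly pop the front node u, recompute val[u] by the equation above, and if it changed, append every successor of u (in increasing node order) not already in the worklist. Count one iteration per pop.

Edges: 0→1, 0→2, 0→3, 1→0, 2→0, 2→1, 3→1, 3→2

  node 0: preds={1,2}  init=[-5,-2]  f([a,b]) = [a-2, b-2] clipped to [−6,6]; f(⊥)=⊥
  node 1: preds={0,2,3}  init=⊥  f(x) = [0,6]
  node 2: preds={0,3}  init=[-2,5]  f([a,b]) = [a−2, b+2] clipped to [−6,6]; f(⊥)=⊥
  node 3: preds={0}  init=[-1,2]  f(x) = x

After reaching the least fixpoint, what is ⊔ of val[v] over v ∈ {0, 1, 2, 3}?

[-6,6]

Iteration log — 11 steps:
  step 1. node 0  ⊔preds=[-2,5]  new=[-5,3]  old=[-5,-2]  +wl: 
  step 2. node 1  ⊔preds=[-5,5]  new=[0,6]  old=⊥  +wl: 0
  step 3. node 2  ⊔preds=[-5,3]  new=[-6,5]  old=[-2,5]  +wl: 1
  step 4. node 3  ⊔preds=[-5,3]  new=[-5,3]  old=[-1,2]  +wl: 2
  step 5. node 0  ⊔preds=[-6,6]  new=[-6,4]  old=[-5,3]  +wl: 3
  step 6. node 1  ⊔preds=[-6,5]  new=[0,6]  stable
  step 7. node 2  ⊔preds=[-6,4]  new=[-6,6]  old=[-6,5]  +wl: 0,1
  step 8. node 3  ⊔preds=[-6,4]  new=[-6,4]  old=[-5,3]  +wl: 2
  step 9. node 0  ⊔preds=[-6,6]  new=[-6,4]  stable
  step 10. node 1  ⊔preds=[-6,6]  new=[0,6]  stable
  step 11. node 2  ⊔preds=[-6,4]  new=[-6,6]  stable

Least fixpoint reached:
  node 0: [-6,4]
  node 1: [0,6]
  node 2: [-6,6]
  node 3: [-6,4]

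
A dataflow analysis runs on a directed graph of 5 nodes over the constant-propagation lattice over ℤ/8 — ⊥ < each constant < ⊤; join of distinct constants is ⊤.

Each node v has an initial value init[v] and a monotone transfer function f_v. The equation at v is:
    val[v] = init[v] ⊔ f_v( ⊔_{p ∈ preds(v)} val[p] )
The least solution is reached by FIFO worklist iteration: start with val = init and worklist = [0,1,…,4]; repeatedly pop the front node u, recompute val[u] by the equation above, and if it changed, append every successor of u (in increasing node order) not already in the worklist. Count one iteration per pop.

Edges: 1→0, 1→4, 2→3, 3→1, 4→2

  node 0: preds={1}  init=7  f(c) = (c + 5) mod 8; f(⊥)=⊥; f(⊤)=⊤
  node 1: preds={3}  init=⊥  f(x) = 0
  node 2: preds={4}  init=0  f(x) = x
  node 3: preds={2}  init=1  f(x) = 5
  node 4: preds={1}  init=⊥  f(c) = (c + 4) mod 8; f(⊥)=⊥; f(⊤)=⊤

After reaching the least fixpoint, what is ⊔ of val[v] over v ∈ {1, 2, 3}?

⊤

Trace (9 dequeues):
  [1] u=0 | in ⊥ | out 7 | ==
  [2] u=1 | in 1 | out 0 | prev ⊥ | push {0}
  [3] u=2 | in ⊥ | out 0 | ==
  [4] u=3 | in 0 | out ⊤ | prev 1 | push {1}
  [5] u=4 | in 0 | out 4 | prev ⊥ | push {2}
  [6] u=0 | in 0 | out ⊤ | prev 7 | push {}
  [7] u=1 | in ⊤ | out 0 | ==
  [8] u=2 | in 4 | out ⊤ | prev 0 | push {3}
  [9] u=3 | in ⊤ | out ⊤ | ==

Converged values:
  [0] ⊤
  [1] 0
  [2] ⊤
  [3] ⊤
  [4] 4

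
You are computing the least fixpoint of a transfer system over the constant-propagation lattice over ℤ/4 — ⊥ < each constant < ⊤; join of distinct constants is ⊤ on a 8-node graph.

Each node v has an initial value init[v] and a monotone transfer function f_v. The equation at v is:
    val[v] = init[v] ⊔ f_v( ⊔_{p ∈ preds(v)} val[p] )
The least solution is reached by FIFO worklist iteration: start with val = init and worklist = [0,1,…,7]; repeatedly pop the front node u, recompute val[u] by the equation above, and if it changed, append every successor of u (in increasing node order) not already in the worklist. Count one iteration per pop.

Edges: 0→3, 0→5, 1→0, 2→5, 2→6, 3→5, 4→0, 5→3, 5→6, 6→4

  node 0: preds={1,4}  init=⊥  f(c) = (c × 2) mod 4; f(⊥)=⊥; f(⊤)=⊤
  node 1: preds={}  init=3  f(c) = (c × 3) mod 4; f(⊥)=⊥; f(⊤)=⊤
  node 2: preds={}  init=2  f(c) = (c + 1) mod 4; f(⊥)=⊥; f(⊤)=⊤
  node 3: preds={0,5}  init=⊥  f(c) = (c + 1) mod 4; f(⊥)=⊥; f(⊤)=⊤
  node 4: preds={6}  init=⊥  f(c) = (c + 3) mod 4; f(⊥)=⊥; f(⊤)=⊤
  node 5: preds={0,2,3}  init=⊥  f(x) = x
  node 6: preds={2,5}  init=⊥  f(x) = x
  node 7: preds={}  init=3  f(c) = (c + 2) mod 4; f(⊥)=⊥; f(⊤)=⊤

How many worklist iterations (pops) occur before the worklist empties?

Iteration log — 14 steps:
  step 1. node 0  ⊔preds=3  new=2  old=⊥  +wl: 
  step 2. node 1  ⊔preds=⊥  new=3  stable
  step 3. node 2  ⊔preds=⊥  new=2  stable
  step 4. node 3  ⊔preds=2  new=3  old=⊥  +wl: 
  step 5. node 4  ⊔preds=⊥  new=⊥  stable
  step 6. node 5  ⊔preds=⊤  new=⊤  old=⊥  +wl: 3
  step 7. node 6  ⊔preds=⊤  new=⊤  old=⊥  +wl: 4
  step 8. node 7  ⊔preds=⊥  new=3  stable
  step 9. node 3  ⊔preds=⊤  new=⊤  old=3  +wl: 5
  step 10. node 4  ⊔preds=⊤  new=⊤  old=⊥  +wl: 0
  step 11. node 5  ⊔preds=⊤  new=⊤  stable
  step 12. node 0  ⊔preds=⊤  new=⊤  old=2  +wl: 3,5
  step 13. node 3  ⊔preds=⊤  new=⊤  stable
  step 14. node 5  ⊔preds=⊤  new=⊤  stable

Least fixpoint reached:
  node 0: ⊤
  node 1: 3
  node 2: 2
  node 3: ⊤
  node 4: ⊤
  node 5: ⊤
  node 6: ⊤
  node 7: 3

14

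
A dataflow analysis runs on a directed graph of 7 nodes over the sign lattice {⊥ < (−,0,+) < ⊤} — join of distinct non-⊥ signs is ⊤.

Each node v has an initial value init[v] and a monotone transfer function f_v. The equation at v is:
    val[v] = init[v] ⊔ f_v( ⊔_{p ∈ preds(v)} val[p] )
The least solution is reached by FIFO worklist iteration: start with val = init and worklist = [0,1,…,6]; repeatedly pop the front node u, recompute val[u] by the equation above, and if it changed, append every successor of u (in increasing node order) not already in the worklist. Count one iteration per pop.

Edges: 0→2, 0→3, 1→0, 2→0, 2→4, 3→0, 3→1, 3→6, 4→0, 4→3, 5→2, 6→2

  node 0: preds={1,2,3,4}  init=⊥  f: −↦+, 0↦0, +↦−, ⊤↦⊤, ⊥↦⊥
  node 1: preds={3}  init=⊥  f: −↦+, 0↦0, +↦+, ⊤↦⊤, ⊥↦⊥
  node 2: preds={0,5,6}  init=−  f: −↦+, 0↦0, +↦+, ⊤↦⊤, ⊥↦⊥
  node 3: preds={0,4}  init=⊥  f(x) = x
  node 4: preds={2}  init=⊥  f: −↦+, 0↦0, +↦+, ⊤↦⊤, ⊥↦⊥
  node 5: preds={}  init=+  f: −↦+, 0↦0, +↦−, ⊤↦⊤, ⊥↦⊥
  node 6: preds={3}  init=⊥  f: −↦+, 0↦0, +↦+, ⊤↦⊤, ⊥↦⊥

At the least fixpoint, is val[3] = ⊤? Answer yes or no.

yes

Iteration log — 16 steps:
  step 1. node 0  ⊔preds=−  new=+  old=⊥  +wl: 
  step 2. node 1  ⊔preds=⊥  new=⊥  stable
  step 3. node 2  ⊔preds=+  new=⊤  old=−  +wl: 0
  step 4. node 3  ⊔preds=+  new=+  old=⊥  +wl: 1
  step 5. node 4  ⊔preds=⊤  new=⊤  old=⊥  +wl: 3
  step 6. node 5  ⊔preds=⊥  new=+  stable
  step 7. node 6  ⊔preds=+  new=+  old=⊥  +wl: 2
  step 8. node 0  ⊔preds=⊤  new=⊤  old=+  +wl: 
  step 9. node 1  ⊔preds=+  new=+  old=⊥  +wl: 0
  step 10. node 3  ⊔preds=⊤  new=⊤  old=+  +wl: 1,6
  step 11. node 2  ⊔preds=⊤  new=⊤  stable
  step 12. node 0  ⊔preds=⊤  new=⊤  stable
  step 13. node 1  ⊔preds=⊤  new=⊤  old=+  +wl: 0
  step 14. node 6  ⊔preds=⊤  new=⊤  old=+  +wl: 2
  step 15. node 0  ⊔preds=⊤  new=⊤  stable
  step 16. node 2  ⊔preds=⊤  new=⊤  stable

Least fixpoint reached:
  node 0: ⊤
  node 1: ⊤
  node 2: ⊤
  node 3: ⊤
  node 4: ⊤
  node 5: +
  node 6: ⊤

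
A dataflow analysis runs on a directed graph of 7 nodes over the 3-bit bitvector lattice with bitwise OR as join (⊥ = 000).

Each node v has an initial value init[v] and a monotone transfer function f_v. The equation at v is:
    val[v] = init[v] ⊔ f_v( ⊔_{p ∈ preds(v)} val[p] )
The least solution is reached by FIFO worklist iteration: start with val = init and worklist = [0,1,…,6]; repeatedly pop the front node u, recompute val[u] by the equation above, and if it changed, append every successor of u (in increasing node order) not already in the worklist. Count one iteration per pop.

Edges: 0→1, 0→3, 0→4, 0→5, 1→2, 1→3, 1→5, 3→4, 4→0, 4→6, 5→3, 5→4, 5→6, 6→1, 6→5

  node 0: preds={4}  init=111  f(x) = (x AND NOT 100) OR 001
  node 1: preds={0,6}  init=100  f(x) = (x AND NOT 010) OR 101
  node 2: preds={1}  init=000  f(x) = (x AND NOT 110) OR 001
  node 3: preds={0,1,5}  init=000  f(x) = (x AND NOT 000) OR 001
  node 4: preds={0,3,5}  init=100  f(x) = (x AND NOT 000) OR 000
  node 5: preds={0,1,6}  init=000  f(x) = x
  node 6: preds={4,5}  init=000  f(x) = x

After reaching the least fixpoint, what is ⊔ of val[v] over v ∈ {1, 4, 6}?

111

Worklist (12 pops):
  #1 pop 0: in=100 → 111 (no change)
  #2 pop 1: in=111 → 101 (was 100); enqueue []
  #3 pop 2: in=101 → 001 (was 000); enqueue []
  #4 pop 3: in=111 → 111 (was 000); enqueue []
  #5 pop 4: in=111 → 111 (was 100); enqueue [0]
  #6 pop 5: in=111 → 111 (was 000); enqueue [3,4]
  #7 pop 6: in=111 → 111 (was 000); enqueue [1,5]
  #8 pop 0: in=111 → 111 (no change)
  #9 pop 3: in=111 → 111 (no change)
  #10 pop 4: in=111 → 111 (no change)
  #11 pop 1: in=111 → 101 (no change)
  #12 pop 5: in=111 → 111 (no change)

Fixpoint:
  val[0] = 111
  val[1] = 101
  val[2] = 001
  val[3] = 111
  val[4] = 111
  val[5] = 111
  val[6] = 111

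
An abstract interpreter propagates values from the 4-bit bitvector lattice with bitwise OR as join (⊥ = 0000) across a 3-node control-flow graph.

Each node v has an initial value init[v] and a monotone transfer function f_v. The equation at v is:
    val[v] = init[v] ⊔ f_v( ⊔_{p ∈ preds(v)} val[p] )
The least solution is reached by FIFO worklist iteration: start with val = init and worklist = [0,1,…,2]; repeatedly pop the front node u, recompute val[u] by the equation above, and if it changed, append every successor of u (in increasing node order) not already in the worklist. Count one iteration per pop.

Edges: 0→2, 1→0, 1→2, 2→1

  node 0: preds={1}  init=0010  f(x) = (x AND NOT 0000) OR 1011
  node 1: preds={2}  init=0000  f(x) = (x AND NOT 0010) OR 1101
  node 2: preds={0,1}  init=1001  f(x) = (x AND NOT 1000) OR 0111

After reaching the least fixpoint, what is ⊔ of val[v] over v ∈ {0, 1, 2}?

Worklist (6 pops):
  #1 pop 0: in=0000 → 1011 (was 0010); enqueue []
  #2 pop 1: in=1001 → 1101 (was 0000); enqueue [0]
  #3 pop 2: in=1111 → 1111 (was 1001); enqueue [1]
  #4 pop 0: in=1101 → 1111 (was 1011); enqueue [2]
  #5 pop 1: in=1111 → 1101 (no change)
  #6 pop 2: in=1111 → 1111 (no change)

Fixpoint:
  val[0] = 1111
  val[1] = 1101
  val[2] = 1111

1111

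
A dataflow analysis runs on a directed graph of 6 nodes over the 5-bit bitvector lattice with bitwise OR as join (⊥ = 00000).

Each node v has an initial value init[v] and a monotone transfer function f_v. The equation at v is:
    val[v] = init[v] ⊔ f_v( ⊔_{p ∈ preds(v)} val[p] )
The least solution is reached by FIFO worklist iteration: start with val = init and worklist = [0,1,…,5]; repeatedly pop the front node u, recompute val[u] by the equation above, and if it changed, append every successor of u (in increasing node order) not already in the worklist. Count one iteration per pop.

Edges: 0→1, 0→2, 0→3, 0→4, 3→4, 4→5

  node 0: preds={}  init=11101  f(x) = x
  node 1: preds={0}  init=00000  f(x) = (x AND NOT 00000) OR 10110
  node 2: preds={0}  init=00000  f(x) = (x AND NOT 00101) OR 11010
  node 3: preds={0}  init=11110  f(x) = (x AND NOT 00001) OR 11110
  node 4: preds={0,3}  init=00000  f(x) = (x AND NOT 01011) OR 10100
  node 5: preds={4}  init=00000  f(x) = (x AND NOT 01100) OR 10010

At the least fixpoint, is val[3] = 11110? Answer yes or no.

yes

Iteration log — 6 steps:
  step 1. node 0  ⊔preds=00000  new=11101  stable
  step 2. node 1  ⊔preds=11101  new=11111  old=00000  +wl: 
  step 3. node 2  ⊔preds=11101  new=11010  old=00000  +wl: 
  step 4. node 3  ⊔preds=11101  new=11110  stable
  step 5. node 4  ⊔preds=11111  new=10100  old=00000  +wl: 
  step 6. node 5  ⊔preds=10100  new=10010  old=00000  +wl: 

Least fixpoint reached:
  node 0: 11101
  node 1: 11111
  node 2: 11010
  node 3: 11110
  node 4: 10100
  node 5: 10010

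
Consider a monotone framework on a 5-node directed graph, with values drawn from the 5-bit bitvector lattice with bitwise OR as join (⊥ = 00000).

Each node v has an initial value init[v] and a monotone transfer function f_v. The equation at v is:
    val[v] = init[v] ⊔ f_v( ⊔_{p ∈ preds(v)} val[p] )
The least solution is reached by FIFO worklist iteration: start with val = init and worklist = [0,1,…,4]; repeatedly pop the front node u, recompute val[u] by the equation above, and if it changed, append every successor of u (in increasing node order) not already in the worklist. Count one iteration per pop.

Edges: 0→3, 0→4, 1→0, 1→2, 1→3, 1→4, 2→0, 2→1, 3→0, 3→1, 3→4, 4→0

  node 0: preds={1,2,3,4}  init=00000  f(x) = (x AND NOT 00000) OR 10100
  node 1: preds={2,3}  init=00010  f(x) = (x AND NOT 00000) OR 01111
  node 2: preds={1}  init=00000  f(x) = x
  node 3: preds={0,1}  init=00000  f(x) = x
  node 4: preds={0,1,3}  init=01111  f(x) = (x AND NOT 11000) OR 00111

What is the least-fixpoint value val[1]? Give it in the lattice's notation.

11111

Worklist (13 pops):
  #1 pop 0: in=01111 → 11111 (was 00000); enqueue []
  #2 pop 1: in=00000 → 01111 (was 00010); enqueue [0]
  #3 pop 2: in=01111 → 01111 (was 00000); enqueue [1]
  #4 pop 3: in=11111 → 11111 (was 00000); enqueue []
  #5 pop 4: in=11111 → 01111 (no change)
  #6 pop 0: in=11111 → 11111 (no change)
  #7 pop 1: in=11111 → 11111 (was 01111); enqueue [0,2,3,4]
  #8 pop 0: in=11111 → 11111 (no change)
  #9 pop 2: in=11111 → 11111 (was 01111); enqueue [0,1]
  #10 pop 3: in=11111 → 11111 (no change)
  #11 pop 4: in=11111 → 01111 (no change)
  #12 pop 0: in=11111 → 11111 (no change)
  #13 pop 1: in=11111 → 11111 (no change)

Fixpoint:
  val[0] = 11111
  val[1] = 11111
  val[2] = 11111
  val[3] = 11111
  val[4] = 01111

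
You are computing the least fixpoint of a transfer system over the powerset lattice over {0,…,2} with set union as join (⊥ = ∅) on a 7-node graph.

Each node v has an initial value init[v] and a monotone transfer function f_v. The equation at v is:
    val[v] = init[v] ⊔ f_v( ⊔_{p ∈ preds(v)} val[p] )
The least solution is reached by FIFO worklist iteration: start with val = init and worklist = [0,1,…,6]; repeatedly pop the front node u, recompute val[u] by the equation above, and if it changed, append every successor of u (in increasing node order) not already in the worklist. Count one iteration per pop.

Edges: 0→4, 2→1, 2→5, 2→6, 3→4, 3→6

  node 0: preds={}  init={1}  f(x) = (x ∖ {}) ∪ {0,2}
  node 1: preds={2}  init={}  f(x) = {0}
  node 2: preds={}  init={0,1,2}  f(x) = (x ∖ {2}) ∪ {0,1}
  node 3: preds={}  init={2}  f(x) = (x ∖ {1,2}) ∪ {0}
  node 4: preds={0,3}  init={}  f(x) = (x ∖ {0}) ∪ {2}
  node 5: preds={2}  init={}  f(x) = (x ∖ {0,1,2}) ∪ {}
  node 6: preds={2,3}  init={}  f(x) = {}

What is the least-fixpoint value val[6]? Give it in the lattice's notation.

{}

Worklist (7 pops):
  #1 pop 0: in={} → {0,1,2} (was {1}); enqueue []
  #2 pop 1: in={0,1,2} → {0} (was {}); enqueue []
  #3 pop 2: in={} → {0,1,2} (no change)
  #4 pop 3: in={} → {0,2} (was {2}); enqueue []
  #5 pop 4: in={0,1,2} → {1,2} (was {}); enqueue []
  #6 pop 5: in={0,1,2} → {} (no change)
  #7 pop 6: in={0,1,2} → {} (no change)

Fixpoint:
  val[0] = {0,1,2}
  val[1] = {0}
  val[2] = {0,1,2}
  val[3] = {0,2}
  val[4] = {1,2}
  val[5] = {}
  val[6] = {}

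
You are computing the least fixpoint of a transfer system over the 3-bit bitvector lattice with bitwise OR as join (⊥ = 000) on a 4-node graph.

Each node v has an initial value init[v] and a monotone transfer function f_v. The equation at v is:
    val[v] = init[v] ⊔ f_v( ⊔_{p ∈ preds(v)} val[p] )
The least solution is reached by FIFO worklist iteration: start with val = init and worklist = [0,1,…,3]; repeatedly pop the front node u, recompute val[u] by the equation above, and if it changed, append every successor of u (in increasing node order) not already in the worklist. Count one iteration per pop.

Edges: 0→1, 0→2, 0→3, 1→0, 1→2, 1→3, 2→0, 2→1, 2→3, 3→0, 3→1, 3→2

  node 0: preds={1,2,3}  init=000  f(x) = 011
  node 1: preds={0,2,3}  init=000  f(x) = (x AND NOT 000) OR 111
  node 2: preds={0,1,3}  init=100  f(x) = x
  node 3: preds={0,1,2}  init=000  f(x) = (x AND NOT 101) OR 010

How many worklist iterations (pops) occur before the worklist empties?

7

Trace (7 dequeues):
  [1] u=0 | in 100 | out 011 | prev 000 | push {}
  [2] u=1 | in 111 | out 111 | prev 000 | push {0}
  [3] u=2 | in 111 | out 111 | prev 100 | push {1}
  [4] u=3 | in 111 | out 010 | prev 000 | push {2}
  [5] u=0 | in 111 | out 011 | ==
  [6] u=1 | in 111 | out 111 | ==
  [7] u=2 | in 111 | out 111 | ==

Converged values:
  [0] 011
  [1] 111
  [2] 111
  [3] 010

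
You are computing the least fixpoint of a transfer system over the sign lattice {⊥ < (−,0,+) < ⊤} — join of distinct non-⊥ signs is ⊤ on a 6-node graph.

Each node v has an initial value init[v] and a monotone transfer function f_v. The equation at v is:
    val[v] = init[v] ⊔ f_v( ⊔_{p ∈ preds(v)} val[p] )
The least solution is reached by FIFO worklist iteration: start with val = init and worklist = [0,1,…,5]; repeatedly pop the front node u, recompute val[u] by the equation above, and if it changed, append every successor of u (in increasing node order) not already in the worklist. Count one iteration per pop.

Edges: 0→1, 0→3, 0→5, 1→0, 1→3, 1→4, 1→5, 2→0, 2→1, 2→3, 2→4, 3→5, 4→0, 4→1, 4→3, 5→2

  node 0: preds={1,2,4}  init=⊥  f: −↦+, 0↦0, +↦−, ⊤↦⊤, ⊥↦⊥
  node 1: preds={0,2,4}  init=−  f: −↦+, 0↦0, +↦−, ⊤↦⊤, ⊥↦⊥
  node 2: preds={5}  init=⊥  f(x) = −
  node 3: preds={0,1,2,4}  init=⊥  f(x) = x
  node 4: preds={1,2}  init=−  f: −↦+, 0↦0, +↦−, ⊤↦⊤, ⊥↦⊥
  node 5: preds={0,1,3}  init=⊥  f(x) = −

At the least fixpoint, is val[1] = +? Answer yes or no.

no

Iteration log — 11 steps:
  step 1. node 0  ⊔preds=−  new=+  old=⊥  +wl: 
  step 2. node 1  ⊔preds=⊤  new=⊤  old=−  +wl: 0
  step 3. node 2  ⊔preds=⊥  new=−  old=⊥  +wl: 1
  step 4. node 3  ⊔preds=⊤  new=⊤  old=⊥  +wl: 
  step 5. node 4  ⊔preds=⊤  new=⊤  old=−  +wl: 3
  step 6. node 5  ⊔preds=⊤  new=−  old=⊥  +wl: 2
  step 7. node 0  ⊔preds=⊤  new=⊤  old=+  +wl: 5
  step 8. node 1  ⊔preds=⊤  new=⊤  stable
  step 9. node 3  ⊔preds=⊤  new=⊤  stable
  step 10. node 2  ⊔preds=−  new=−  stable
  step 11. node 5  ⊔preds=⊤  new=−  stable

Least fixpoint reached:
  node 0: ⊤
  node 1: ⊤
  node 2: −
  node 3: ⊤
  node 4: ⊤
  node 5: −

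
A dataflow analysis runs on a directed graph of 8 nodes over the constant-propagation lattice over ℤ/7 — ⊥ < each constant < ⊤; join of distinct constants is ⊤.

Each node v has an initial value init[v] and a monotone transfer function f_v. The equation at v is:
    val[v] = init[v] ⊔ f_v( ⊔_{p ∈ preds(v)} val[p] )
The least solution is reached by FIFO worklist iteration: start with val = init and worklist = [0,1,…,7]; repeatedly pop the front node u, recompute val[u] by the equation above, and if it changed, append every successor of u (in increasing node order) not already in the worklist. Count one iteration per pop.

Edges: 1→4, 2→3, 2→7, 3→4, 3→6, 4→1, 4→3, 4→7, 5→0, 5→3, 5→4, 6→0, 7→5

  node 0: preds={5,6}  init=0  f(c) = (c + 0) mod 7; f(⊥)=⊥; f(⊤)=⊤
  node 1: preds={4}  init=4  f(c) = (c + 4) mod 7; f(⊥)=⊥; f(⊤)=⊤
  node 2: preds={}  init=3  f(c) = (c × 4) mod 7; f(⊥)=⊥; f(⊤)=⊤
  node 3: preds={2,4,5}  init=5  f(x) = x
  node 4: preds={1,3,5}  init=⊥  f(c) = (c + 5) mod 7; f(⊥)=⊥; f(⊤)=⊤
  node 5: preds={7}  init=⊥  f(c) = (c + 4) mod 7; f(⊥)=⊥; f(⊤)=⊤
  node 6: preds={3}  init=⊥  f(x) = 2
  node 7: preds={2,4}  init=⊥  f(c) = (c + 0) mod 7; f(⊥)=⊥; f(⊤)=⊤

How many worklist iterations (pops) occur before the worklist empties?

15

Trace (15 dequeues):
  [1] u=0 | in ⊥ | out 0 | ==
  [2] u=1 | in ⊥ | out 4 | ==
  [3] u=2 | in ⊥ | out 3 | ==
  [4] u=3 | in 3 | out ⊤ | prev 5 | push {}
  [5] u=4 | in ⊤ | out ⊤ | prev ⊥ | push {1,3}
  [6] u=5 | in ⊥ | out ⊥ | ==
  [7] u=6 | in ⊤ | out 2 | prev ⊥ | push {0}
  [8] u=7 | in ⊤ | out ⊤ | prev ⊥ | push {5}
  [9] u=1 | in ⊤ | out ⊤ | prev 4 | push {4}
  [10] u=3 | in ⊤ | out ⊤ | ==
  [11] u=0 | in 2 | out ⊤ | prev 0 | push {}
  [12] u=5 | in ⊤ | out ⊤ | prev ⊥ | push {0,3}
  [13] u=4 | in ⊤ | out ⊤ | ==
  [14] u=0 | in ⊤ | out ⊤ | ==
  [15] u=3 | in ⊤ | out ⊤ | ==

Converged values:
  [0] ⊤
  [1] ⊤
  [2] 3
  [3] ⊤
  [4] ⊤
  [5] ⊤
  [6] 2
  [7] ⊤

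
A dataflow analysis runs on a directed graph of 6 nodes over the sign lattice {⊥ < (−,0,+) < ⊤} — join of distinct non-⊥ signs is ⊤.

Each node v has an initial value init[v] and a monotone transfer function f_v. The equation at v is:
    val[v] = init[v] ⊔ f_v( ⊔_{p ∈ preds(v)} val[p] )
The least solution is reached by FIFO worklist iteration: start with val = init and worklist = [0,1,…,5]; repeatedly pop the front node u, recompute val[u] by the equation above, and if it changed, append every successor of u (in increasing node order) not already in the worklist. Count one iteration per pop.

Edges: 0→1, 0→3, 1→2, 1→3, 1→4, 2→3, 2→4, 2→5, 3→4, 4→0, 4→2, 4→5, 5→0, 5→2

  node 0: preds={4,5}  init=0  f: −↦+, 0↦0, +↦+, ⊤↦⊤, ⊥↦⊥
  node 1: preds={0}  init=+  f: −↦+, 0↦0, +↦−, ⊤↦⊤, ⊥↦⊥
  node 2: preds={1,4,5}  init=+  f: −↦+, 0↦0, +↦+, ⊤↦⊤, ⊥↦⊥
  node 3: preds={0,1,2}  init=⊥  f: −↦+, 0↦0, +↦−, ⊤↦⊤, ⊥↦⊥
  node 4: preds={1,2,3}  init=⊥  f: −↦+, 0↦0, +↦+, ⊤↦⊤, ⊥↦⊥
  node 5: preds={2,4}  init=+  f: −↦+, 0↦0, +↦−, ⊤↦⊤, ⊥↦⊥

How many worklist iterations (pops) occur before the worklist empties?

Trace (8 dequeues):
  [1] u=0 | in + | out ⊤ | prev 0 | push {}
  [2] u=1 | in ⊤ | out ⊤ | prev + | push {}
  [3] u=2 | in ⊤ | out ⊤ | prev + | push {}
  [4] u=3 | in ⊤ | out ⊤ | prev ⊥ | push {}
  [5] u=4 | in ⊤ | out ⊤ | prev ⊥ | push {0,2}
  [6] u=5 | in ⊤ | out ⊤ | prev + | push {}
  [7] u=0 | in ⊤ | out ⊤ | ==
  [8] u=2 | in ⊤ | out ⊤ | ==

Converged values:
  [0] ⊤
  [1] ⊤
  [2] ⊤
  [3] ⊤
  [4] ⊤
  [5] ⊤

8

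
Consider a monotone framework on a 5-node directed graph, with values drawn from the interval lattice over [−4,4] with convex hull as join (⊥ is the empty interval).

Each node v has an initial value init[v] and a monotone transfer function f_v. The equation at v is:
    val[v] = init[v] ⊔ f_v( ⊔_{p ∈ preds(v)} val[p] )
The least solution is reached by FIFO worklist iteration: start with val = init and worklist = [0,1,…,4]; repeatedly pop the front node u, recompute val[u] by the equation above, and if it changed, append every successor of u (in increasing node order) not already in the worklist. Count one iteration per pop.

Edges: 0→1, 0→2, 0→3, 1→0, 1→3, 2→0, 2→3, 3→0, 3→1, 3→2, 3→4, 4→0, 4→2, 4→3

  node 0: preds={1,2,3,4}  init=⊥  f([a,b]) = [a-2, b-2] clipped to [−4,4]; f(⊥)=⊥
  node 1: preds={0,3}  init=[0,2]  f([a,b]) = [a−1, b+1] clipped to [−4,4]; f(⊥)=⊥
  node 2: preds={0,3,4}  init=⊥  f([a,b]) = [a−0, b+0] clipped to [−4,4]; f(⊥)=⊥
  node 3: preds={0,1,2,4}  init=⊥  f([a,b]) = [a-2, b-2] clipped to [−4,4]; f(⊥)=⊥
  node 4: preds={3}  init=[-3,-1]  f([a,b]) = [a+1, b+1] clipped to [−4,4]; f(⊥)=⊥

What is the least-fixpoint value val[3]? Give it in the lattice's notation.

Trace (10 dequeues):
  [1] u=0 | in [-3,2] | out [-4,0] | prev ⊥ | push {}
  [2] u=1 | in [-4,0] | out [-4,2] | prev [0,2] | push {0}
  [3] u=2 | in [-4,0] | out [-4,0] | prev ⊥ | push {}
  [4] u=3 | in [-4,2] | out [-4,0] | prev ⊥ | push {1,2}
  [5] u=4 | in [-4,0] | out [-3,1] | prev [-3,-1] | push {3}
  [6] u=0 | in [-4,2] | out [-4,0] | ==
  [7] u=1 | in [-4,0] | out [-4,2] | ==
  [8] u=2 | in [-4,1] | out [-4,1] | prev [-4,0] | push {0}
  [9] u=3 | in [-4,2] | out [-4,0] | ==
  [10] u=0 | in [-4,2] | out [-4,0] | ==

Converged values:
  [0] [-4,0]
  [1] [-4,2]
  [2] [-4,1]
  [3] [-4,0]
  [4] [-3,1]

[-4,0]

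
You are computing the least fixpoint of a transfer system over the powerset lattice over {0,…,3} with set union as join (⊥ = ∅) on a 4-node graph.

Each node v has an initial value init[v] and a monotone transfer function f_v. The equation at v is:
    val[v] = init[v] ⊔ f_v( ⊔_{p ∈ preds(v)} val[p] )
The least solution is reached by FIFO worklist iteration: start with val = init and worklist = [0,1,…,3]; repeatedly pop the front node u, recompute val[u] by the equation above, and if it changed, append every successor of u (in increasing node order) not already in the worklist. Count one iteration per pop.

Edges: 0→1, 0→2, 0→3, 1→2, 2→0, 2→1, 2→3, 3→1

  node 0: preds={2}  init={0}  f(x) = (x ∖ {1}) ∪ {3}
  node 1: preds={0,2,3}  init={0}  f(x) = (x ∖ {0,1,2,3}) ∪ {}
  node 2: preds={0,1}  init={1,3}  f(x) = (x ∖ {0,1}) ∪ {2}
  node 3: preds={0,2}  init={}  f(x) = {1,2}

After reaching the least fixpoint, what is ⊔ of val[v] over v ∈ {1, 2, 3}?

Trace (8 dequeues):
  [1] u=0 | in {1,3} | out {0,3} | prev {0} | push {}
  [2] u=1 | in {0,1,3} | out {0} | ==
  [3] u=2 | in {0,3} | out {1,2,3} | prev {1,3} | push {0,1}
  [4] u=3 | in {0,1,2,3} | out {1,2} | prev {} | push {}
  [5] u=0 | in {1,2,3} | out {0,2,3} | prev {0,3} | push {2,3}
  [6] u=1 | in {0,1,2,3} | out {0} | ==
  [7] u=2 | in {0,2,3} | out {1,2,3} | ==
  [8] u=3 | in {0,1,2,3} | out {1,2} | ==

Converged values:
  [0] {0,2,3}
  [1] {0}
  [2] {1,2,3}
  [3] {1,2}

{0,1,2,3}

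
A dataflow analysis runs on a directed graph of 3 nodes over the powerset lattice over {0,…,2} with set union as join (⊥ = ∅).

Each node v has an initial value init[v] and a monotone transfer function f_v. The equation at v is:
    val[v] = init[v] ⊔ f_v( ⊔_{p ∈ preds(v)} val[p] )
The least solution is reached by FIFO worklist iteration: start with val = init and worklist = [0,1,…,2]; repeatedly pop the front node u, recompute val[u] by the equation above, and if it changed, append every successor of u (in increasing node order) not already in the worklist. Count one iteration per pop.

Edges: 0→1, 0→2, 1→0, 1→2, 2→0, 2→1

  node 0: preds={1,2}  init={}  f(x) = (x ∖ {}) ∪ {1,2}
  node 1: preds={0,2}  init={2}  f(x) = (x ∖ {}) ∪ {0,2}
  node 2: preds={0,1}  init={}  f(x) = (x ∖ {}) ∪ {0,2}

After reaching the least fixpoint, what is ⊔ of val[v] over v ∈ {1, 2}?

Trace (6 dequeues):
  [1] u=0 | in {2} | out {1,2} | prev {} | push {}
  [2] u=1 | in {1,2} | out {0,1,2} | prev {2} | push {0}
  [3] u=2 | in {0,1,2} | out {0,1,2} | prev {} | push {1}
  [4] u=0 | in {0,1,2} | out {0,1,2} | prev {1,2} | push {2}
  [5] u=1 | in {0,1,2} | out {0,1,2} | ==
  [6] u=2 | in {0,1,2} | out {0,1,2} | ==

Converged values:
  [0] {0,1,2}
  [1] {0,1,2}
  [2] {0,1,2}

{0,1,2}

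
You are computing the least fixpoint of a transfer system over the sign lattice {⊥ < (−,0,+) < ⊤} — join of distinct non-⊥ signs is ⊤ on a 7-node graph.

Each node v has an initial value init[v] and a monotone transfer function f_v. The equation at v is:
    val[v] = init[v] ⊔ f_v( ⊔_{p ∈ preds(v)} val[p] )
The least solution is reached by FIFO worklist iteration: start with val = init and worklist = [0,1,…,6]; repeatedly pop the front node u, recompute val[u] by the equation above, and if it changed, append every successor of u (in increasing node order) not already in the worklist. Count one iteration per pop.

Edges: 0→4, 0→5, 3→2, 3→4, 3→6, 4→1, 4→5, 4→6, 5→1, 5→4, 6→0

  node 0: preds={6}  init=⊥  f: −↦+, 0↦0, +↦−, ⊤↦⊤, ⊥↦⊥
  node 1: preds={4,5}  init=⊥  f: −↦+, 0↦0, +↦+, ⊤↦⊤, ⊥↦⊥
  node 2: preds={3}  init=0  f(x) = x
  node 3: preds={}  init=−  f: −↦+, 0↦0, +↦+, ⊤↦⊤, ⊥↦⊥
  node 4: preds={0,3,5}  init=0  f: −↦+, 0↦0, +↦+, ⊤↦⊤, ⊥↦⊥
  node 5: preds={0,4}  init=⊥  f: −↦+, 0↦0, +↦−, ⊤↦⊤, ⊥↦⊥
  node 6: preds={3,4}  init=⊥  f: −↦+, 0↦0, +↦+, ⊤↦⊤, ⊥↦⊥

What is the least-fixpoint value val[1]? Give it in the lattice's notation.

Trace (12 dequeues):
  [1] u=0 | in ⊥ | out ⊥ | ==
  [2] u=1 | in 0 | out 0 | prev ⊥ | push {}
  [3] u=2 | in − | out ⊤ | prev 0 | push {}
  [4] u=3 | in ⊥ | out − | ==
  [5] u=4 | in − | out ⊤ | prev 0 | push {1}
  [6] u=5 | in ⊤ | out ⊤ | prev ⊥ | push {4}
  [7] u=6 | in ⊤ | out ⊤ | prev ⊥ | push {0}
  [8] u=1 | in ⊤ | out ⊤ | prev 0 | push {}
  [9] u=4 | in ⊤ | out ⊤ | ==
  [10] u=0 | in ⊤ | out ⊤ | prev ⊥ | push {4,5}
  [11] u=4 | in ⊤ | out ⊤ | ==
  [12] u=5 | in ⊤ | out ⊤ | ==

Converged values:
  [0] ⊤
  [1] ⊤
  [2] ⊤
  [3] −
  [4] ⊤
  [5] ⊤
  [6] ⊤

⊤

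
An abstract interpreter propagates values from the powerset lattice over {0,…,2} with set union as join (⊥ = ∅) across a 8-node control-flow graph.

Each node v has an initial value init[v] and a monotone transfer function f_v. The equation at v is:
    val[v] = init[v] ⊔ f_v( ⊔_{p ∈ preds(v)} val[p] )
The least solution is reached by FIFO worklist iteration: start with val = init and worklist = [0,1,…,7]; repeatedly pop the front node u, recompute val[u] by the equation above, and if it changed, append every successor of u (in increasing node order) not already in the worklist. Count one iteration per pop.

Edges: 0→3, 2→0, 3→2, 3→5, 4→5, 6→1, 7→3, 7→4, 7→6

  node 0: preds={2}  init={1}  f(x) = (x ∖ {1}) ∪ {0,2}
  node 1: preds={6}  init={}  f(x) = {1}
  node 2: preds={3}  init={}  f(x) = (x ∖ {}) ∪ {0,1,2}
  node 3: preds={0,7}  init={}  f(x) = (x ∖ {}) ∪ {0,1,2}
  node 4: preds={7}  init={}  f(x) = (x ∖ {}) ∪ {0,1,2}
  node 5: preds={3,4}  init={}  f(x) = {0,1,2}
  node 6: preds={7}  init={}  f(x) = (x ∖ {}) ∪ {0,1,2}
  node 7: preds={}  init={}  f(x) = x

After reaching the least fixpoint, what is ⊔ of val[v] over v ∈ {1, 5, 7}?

{0,1,2}

Worklist (11 pops):
  #1 pop 0: in={} → {0,1,2} (was {1}); enqueue []
  #2 pop 1: in={} → {1} (was {}); enqueue []
  #3 pop 2: in={} → {0,1,2} (was {}); enqueue [0]
  #4 pop 3: in={0,1,2} → {0,1,2} (was {}); enqueue [2]
  #5 pop 4: in={} → {0,1,2} (was {}); enqueue []
  #6 pop 5: in={0,1,2} → {0,1,2} (was {}); enqueue []
  #7 pop 6: in={} → {0,1,2} (was {}); enqueue [1]
  #8 pop 7: in={} → {} (no change)
  #9 pop 0: in={0,1,2} → {0,1,2} (no change)
  #10 pop 2: in={0,1,2} → {0,1,2} (no change)
  #11 pop 1: in={0,1,2} → {1} (no change)

Fixpoint:
  val[0] = {0,1,2}
  val[1] = {1}
  val[2] = {0,1,2}
  val[3] = {0,1,2}
  val[4] = {0,1,2}
  val[5] = {0,1,2}
  val[6] = {0,1,2}
  val[7] = {}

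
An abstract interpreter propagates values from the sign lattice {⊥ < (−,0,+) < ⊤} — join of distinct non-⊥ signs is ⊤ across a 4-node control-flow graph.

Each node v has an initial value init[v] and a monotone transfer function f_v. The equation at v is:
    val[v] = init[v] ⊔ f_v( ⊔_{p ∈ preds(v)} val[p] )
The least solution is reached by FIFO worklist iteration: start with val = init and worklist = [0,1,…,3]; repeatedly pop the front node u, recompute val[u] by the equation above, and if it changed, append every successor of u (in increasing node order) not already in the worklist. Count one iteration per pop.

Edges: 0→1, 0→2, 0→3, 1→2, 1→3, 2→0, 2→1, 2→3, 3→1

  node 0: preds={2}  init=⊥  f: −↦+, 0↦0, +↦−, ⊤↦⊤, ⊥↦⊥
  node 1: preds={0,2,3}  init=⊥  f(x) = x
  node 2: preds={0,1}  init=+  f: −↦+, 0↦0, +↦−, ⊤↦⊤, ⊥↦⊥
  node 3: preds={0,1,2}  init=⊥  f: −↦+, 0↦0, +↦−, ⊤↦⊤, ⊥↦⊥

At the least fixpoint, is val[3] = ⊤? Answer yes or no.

Iteration log — 8 steps:
  step 1. node 0  ⊔preds=+  new=−  old=⊥  +wl: 
  step 2. node 1  ⊔preds=⊤  new=⊤  old=⊥  +wl: 
  step 3. node 2  ⊔preds=⊤  new=⊤  old=+  +wl: 0,1
  step 4. node 3  ⊔preds=⊤  new=⊤  old=⊥  +wl: 
  step 5. node 0  ⊔preds=⊤  new=⊤  old=−  +wl: 2,3
  step 6. node 1  ⊔preds=⊤  new=⊤  stable
  step 7. node 2  ⊔preds=⊤  new=⊤  stable
  step 8. node 3  ⊔preds=⊤  new=⊤  stable

Least fixpoint reached:
  node 0: ⊤
  node 1: ⊤
  node 2: ⊤
  node 3: ⊤

yes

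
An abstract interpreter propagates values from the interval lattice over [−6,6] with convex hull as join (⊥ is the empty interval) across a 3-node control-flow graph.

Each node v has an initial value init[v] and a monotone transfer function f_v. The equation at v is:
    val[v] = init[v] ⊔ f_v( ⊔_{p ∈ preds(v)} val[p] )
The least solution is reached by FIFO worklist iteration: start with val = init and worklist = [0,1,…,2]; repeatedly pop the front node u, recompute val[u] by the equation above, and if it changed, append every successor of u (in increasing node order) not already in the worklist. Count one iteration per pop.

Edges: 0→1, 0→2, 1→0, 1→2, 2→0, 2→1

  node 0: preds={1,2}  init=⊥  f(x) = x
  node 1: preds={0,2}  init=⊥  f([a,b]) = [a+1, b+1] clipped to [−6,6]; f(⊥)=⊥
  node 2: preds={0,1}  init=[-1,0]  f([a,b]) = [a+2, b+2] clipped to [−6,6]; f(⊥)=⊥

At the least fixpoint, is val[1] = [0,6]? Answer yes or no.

yes

Iteration log — 10 steps:
  step 1. node 0  ⊔preds=[-1,0]  new=[-1,0]  old=⊥  +wl: 
  step 2. node 1  ⊔preds=[-1,0]  new=[0,1]  old=⊥  +wl: 0
  step 3. node 2  ⊔preds=[-1,1]  new=[-1,3]  old=[-1,0]  +wl: 1
  step 4. node 0  ⊔preds=[-1,3]  new=[-1,3]  old=[-1,0]  +wl: 2
  step 5. node 1  ⊔preds=[-1,3]  new=[0,4]  old=[0,1]  +wl: 0
  step 6. node 2  ⊔preds=[-1,4]  new=[-1,6]  old=[-1,3]  +wl: 1
  step 7. node 0  ⊔preds=[-1,6]  new=[-1,6]  old=[-1,3]  +wl: 2
  step 8. node 1  ⊔preds=[-1,6]  new=[0,6]  old=[0,4]  +wl: 0
  step 9. node 2  ⊔preds=[-1,6]  new=[-1,6]  stable
  step 10. node 0  ⊔preds=[-1,6]  new=[-1,6]  stable

Least fixpoint reached:
  node 0: [-1,6]
  node 1: [0,6]
  node 2: [-1,6]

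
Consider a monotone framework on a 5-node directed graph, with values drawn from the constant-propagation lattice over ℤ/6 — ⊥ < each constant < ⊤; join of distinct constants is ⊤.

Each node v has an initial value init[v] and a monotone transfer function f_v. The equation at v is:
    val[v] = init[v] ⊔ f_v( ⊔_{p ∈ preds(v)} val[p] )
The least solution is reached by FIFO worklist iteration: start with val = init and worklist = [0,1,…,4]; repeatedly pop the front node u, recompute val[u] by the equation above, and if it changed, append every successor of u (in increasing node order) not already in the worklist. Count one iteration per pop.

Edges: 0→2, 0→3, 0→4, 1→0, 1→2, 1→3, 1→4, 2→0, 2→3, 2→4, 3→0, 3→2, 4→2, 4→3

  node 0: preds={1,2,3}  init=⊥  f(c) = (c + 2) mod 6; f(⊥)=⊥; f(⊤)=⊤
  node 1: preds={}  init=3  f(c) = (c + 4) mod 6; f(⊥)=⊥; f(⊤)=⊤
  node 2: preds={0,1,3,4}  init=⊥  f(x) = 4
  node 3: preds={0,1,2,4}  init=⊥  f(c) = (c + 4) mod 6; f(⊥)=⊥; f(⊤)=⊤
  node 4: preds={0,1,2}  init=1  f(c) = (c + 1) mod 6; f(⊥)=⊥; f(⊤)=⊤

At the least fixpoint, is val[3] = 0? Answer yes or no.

no

Trace (9 dequeues):
  [1] u=0 | in 3 | out 5 | prev ⊥ | push {}
  [2] u=1 | in ⊥ | out 3 | ==
  [3] u=2 | in ⊤ | out 4 | prev ⊥ | push {0}
  [4] u=3 | in ⊤ | out ⊤ | prev ⊥ | push {2}
  [5] u=4 | in ⊤ | out ⊤ | prev 1 | push {3}
  [6] u=0 | in ⊤ | out ⊤ | prev 5 | push {4}
  [7] u=2 | in ⊤ | out 4 | ==
  [8] u=3 | in ⊤ | out ⊤ | ==
  [9] u=4 | in ⊤ | out ⊤ | ==

Converged values:
  [0] ⊤
  [1] 3
  [2] 4
  [3] ⊤
  [4] ⊤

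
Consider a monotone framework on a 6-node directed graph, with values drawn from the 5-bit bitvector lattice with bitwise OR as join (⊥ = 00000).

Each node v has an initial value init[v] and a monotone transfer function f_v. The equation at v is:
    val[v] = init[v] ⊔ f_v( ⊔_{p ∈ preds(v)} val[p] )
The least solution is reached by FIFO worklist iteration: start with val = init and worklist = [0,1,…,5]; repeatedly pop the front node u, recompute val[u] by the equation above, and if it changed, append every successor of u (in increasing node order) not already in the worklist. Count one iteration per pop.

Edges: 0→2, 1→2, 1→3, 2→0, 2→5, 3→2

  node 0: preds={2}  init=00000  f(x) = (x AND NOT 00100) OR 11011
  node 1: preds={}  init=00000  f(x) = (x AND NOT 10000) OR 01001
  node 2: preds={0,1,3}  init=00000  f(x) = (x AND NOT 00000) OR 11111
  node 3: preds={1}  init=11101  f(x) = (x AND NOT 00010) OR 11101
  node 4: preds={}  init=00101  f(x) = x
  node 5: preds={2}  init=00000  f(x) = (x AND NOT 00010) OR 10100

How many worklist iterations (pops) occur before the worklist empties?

Iteration log — 7 steps:
  step 1. node 0  ⊔preds=00000  new=11011  old=00000  +wl: 
  step 2. node 1  ⊔preds=00000  new=01001  old=00000  +wl: 
  step 3. node 2  ⊔preds=11111  new=11111  old=00000  +wl: 0
  step 4. node 3  ⊔preds=01001  new=11101  stable
  step 5. node 4  ⊔preds=00000  new=00101  stable
  step 6. node 5  ⊔preds=11111  new=11101  old=00000  +wl: 
  step 7. node 0  ⊔preds=11111  new=11011  stable

Least fixpoint reached:
  node 0: 11011
  node 1: 01001
  node 2: 11111
  node 3: 11101
  node 4: 00101
  node 5: 11101

7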